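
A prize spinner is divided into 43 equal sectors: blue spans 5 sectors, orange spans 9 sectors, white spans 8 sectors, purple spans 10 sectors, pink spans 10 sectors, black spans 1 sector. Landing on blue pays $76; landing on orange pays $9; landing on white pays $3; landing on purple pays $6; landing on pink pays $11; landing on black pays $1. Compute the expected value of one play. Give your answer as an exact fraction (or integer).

656/43 dollars

E[payout] = (5/43)·76 + (9/43)·9 + (8/43)·3 + (10/43)·6 + (10/43)·11 + (1/43)·1 = 656/43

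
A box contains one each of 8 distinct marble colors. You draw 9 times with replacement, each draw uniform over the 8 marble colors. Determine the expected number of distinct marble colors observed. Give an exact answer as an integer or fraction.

Let Xⱼ=1 if type j appears at least once. P(Xⱼ=1) = 1 − ((8−1)/8)^9 = 93864121/134217728.
E[#distinct] = 8·93864121/134217728 = 93864121/16777216.

93864121/16777216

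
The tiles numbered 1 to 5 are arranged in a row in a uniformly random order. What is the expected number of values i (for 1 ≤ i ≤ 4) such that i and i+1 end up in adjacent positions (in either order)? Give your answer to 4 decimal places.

1.6000

For each i ∈ {1,…,4}, let Xᵢ = 1 if i and i+1 are adjacent. P(Xᵢ=1) = 2·(5−1)!/5! = 2/5.
By linearity, E[ΣXᵢ] = (4)·(2/5) = 8/5.
≈ 1.6000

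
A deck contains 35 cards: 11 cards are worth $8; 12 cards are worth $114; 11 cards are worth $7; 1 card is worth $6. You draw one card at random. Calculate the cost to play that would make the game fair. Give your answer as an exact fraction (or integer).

1539/35 dollars

E[payout] = (11/35)·8 + (12/35)·114 + (11/35)·7 + (1/35)·6 = 1539/35
Fair fee = E[payout] = 1539/35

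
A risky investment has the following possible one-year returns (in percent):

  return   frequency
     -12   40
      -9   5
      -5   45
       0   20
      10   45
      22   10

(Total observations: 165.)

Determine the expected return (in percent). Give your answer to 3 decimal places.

Total = 165, so P(return=-12) = 40/165, etc.
E[X] = (8/33)·(-12) + (1/33)·(-9) + (3/11)·(-5) + (4/33)·0 + (3/11)·10 + (2/33)·22
     = -16/33 ≈ -0.485

-0.485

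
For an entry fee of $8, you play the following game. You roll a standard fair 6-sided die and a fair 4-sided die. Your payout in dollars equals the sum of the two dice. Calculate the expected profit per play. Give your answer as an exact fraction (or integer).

Distribution of the sum of the two dice: 2 w.p. 1/24, 3 w.p. 1/12, 4 w.p. 1/8, 5 w.p. 1/6, 6 w.p. 1/6, 7 w.p. 1/6, …
E[payout] = (1/24)·2 + (1/12)·3 + (1/8)·4 + (1/6)·5 + (1/6)·6 + (1/6)·7 + (1/8)·8 + (1/12)·9 + (1/24)·10 = 6
Expected profit = 6 − 8 = -2

-$2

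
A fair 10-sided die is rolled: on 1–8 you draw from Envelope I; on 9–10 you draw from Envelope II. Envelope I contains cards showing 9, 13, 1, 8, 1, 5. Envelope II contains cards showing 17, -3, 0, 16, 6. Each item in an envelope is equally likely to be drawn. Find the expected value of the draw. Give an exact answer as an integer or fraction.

478/75

E[X | Envelope I] = (9 + 13 + 1 + 8 + 1 + 5)/6 = 37/6
E[X | Envelope II] = (17 − 3 + 0 + 16 + 6)/5 = 36/5
E[X] = (4/5)·37/6 + (1/5)·36/5 = 478/75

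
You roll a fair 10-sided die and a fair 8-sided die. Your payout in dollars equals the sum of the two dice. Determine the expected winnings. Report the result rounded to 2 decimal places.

Distribution of the sum of the two dice: 2 w.p. 1/80, 3 w.p. 1/40, 4 w.p. 3/80, 5 w.p. 1/20, 6 w.p. 1/16, 7 w.p. 3/40, …
E[payout] = (1/80)·2 + (1/40)·3 + (3/80)·4 + (1/20)·5 + (1/16)·6 + (3/40)·7 + (7/80)·8 + (1/10)·9 + (1/10)·10 + (1/10)·11 + (7/80)·12 + (3/40)·13 + (1/16)·14 + (1/20)·15 + (3/80)·16 + (1/40)·17 + (1/80)·18 = 10
≈ $10.00

$10.00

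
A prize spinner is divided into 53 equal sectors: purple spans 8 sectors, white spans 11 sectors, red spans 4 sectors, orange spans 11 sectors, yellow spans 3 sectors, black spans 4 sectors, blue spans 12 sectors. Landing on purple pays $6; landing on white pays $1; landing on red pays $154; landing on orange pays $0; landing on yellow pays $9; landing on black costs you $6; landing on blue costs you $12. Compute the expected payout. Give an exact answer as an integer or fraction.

534/53 dollars

E[payout] = (8/53)·6 + (11/53)·1 + (4/53)·154 + (11/53)·0 + (3/53)·9 + (4/53)·(-6) + (12/53)·(-12) = 534/53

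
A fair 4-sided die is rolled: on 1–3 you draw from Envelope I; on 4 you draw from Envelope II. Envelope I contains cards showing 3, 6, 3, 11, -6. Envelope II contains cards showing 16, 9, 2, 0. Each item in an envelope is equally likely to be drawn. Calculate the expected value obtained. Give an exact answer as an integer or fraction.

339/80

E[X | Envelope I] = (3 + 6 + 3 + 11 − 6)/5 = 17/5
E[X | Envelope II] = (16 + 9 + 2 + 0)/4 = 27/4
E[X] = (3/4)·17/5 + (1/4)·27/4 = 339/80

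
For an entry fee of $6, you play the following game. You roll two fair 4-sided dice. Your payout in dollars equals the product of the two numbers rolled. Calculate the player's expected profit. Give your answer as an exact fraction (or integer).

Distribution of the product of the two numbers rolled: 1 w.p. 1/16, 2 w.p. 1/8, 3 w.p. 1/8, 4 w.p. 3/16, 6 w.p. 1/8, 8 w.p. 1/8, …
E[payout] = (1/16)·1 + (1/8)·2 + (1/8)·3 + (3/16)·4 + (1/8)·6 + (1/8)·8 + (1/16)·9 + (1/8)·12 + (1/16)·16 = 25/4
Expected profit = 25/4 − 6 = 1/4

1/4 dollars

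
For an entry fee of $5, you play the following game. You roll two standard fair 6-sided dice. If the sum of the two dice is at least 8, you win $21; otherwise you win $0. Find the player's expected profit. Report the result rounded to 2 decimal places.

E[payout] = (7/12)·0 + (5/12)·21 = 35/4
Expected profit = 35/4 − 5 = 15/4 ≈ $3.75

$3.75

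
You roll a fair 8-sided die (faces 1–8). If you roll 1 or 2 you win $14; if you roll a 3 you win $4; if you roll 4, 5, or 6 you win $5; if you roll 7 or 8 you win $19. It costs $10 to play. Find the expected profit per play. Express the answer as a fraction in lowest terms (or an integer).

5/8 dollars

E[payout] = (1/8)·4 + (3/8)·5 + (1/4)·14 + (1/4)·19 = 85/8
Expected profit = 85/8 − 10 = 5/8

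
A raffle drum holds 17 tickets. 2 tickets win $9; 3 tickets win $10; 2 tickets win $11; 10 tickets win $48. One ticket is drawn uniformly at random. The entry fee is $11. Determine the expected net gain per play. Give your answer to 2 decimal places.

E[payout] = (2/17)·9 + (3/17)·10 + (2/17)·11 + (10/17)·48 = 550/17
Expected profit = 550/17 − 11 = 363/17 ≈ $21.35

$21.35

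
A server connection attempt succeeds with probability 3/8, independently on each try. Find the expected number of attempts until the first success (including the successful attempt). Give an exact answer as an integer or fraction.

For a geometric distribution, E[trials] = 1/p = 1/(3/8) = 8/3.

8/3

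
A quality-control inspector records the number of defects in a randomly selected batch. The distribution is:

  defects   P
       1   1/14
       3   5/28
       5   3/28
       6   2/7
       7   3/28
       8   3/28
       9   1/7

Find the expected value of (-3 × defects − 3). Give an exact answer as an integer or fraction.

E[-3x-3] = (1/14)·(-6) + (5/28)·(-12) + (3/28)·(-18) + (2/7)·(-21) + (3/28)·(-24) + (3/28)·(-27) + (1/7)·(-30)
     = -81/4

-81/4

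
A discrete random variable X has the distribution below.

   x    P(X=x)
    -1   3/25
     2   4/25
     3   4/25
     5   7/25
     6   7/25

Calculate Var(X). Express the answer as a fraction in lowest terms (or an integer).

E[X] = (3/25)·(-1) + (4/25)·2 + (4/25)·3 + (7/25)·5 + (7/25)·6 = 94/25
E[X²] = (3/25)·1 + (4/25)·4 + (4/25)·9 + (7/25)·25 + (7/25)·36 = 482/25
Var(X) = 482/25 − (94/25)² = 3214/625

3214/625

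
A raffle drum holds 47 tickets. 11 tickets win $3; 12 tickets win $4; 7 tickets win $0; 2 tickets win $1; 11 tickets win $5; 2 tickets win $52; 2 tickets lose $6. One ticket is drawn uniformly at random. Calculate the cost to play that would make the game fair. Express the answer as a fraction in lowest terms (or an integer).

230/47 dollars

E[payout] = (11/47)·3 + (12/47)·4 + (7/47)·0 + (2/47)·1 + (11/47)·5 + (2/47)·52 + (2/47)·(-6) = 230/47
Fair fee = E[payout] = 230/47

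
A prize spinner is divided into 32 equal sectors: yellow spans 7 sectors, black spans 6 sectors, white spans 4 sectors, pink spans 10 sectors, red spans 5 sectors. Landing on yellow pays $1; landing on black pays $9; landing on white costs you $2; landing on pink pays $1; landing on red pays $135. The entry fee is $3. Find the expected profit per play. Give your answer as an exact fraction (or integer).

E[payout] = (7/32)·1 + (6/32)·9 + (4/32)·(-2) + (10/32)·1 + (5/32)·135 = 369/16
Expected profit = 369/16 − 3 = 321/16

321/16 dollars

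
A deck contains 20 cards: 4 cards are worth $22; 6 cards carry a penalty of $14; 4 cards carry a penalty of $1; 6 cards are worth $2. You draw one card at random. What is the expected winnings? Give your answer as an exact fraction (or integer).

E[payout] = (4/20)·22 + (6/20)·(-14) + (4/20)·(-1) + (6/20)·2 = 3/5

3/5 dollars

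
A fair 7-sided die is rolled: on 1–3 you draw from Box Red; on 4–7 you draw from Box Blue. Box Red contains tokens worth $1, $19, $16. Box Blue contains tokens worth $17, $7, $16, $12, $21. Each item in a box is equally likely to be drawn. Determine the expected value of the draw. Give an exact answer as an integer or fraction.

E[X | Box Red] = (1 + 19 + 16)/3 = 12
E[X | Box Blue] = (17 + 7 + 16 + 12 + 21)/5 = 73/5
E[X] = (3/7)·12 + (4/7)·73/5 = 472/35

472/35 dollars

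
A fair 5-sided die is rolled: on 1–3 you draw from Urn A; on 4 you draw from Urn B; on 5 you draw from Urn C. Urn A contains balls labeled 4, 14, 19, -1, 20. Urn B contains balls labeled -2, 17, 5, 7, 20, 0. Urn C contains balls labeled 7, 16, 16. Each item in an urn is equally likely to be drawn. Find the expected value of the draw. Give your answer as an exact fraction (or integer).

1633/150

E[X | Urn A] = (4 + 14 + 19 − 1 + 20)/5 = 56/5
E[X | Urn B] = (-2 + 17 + 5 + 7 + 20 + 0)/6 = 47/6
E[X | Urn C] = (7 + 16 + 16)/3 = 13
E[X] = (3/5)·56/5 + (1/5)·47/6 + (1/5)·13 = 1633/150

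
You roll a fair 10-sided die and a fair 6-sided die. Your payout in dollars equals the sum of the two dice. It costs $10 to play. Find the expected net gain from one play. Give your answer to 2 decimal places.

Distribution of the sum of the two dice: 2 w.p. 1/60, 3 w.p. 1/30, 4 w.p. 1/20, 5 w.p. 1/15, 6 w.p. 1/12, 7 w.p. 1/10, …
E[payout] = (1/60)·2 + (1/30)·3 + (1/20)·4 + (1/15)·5 + (1/12)·6 + (1/10)·7 + (1/10)·8 + (1/10)·9 + (1/10)·10 + (1/10)·11 + (1/12)·12 + (1/15)·13 + (1/20)·14 + (1/30)·15 + (1/60)·16 = 9
Expected profit = 9 − 10 = -1 ≈ -$1.00

-$1.00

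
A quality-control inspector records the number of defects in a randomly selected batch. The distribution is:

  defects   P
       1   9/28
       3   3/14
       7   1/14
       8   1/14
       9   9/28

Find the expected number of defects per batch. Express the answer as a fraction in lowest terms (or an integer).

69/14

E[X] = (9/28)·1 + (3/14)·3 + (1/14)·7 + (1/14)·8 + (9/28)·9
     = 69/14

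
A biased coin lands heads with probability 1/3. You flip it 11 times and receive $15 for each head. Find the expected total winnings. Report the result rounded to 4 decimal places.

E[#heads] = 11·1/3 = 11/3 (linearity over flips).
E[winnings] = 15·11/3 = 55.
≈ 55.0000

$55.0000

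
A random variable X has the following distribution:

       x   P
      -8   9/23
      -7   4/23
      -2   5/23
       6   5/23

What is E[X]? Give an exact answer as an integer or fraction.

E[X] = (9/23)·(-8) + (4/23)·(-7) + (5/23)·(-2) + (5/23)·6
     = -80/23

-80/23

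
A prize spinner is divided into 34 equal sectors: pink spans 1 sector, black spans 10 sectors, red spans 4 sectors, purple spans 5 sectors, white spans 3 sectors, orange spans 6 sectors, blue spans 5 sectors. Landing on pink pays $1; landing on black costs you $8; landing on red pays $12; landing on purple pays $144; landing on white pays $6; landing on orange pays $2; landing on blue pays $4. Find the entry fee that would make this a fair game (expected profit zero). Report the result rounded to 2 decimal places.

$21.74

E[payout] = (1/34)·1 + (10/34)·(-8) + (4/34)·12 + (5/34)·144 + (3/34)·6 + (6/34)·2 + (5/34)·4 = 739/34
Fair fee = E[payout] = 739/34 ≈ $21.74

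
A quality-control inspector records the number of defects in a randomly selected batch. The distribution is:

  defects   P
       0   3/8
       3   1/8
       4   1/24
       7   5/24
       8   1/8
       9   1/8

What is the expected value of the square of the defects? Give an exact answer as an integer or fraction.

241/8

E[X²] = (3/8)·0 + (1/8)·9 + (1/24)·16 + (5/24)·49 + (1/8)·64 + (1/8)·81
     = 241/8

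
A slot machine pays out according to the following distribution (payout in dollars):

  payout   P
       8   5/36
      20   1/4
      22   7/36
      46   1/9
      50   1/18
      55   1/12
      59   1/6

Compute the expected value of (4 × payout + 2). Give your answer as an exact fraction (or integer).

E[4x+2] = (5/36)·34 + (1/4)·82 + (7/36)·90 + (1/9)·186 + (1/18)·202 + (1/12)·222 + (1/6)·238
     = 1195/9

1195/9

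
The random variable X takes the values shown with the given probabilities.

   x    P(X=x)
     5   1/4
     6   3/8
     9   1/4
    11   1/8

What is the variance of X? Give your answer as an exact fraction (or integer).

279/64

E[X] = (1/4)·5 + (3/8)·6 + (1/4)·9 + (1/8)·11 = 57/8
E[X²] = (1/4)·25 + (3/8)·36 + (1/4)·81 + (1/8)·121 = 441/8
Var(X) = 441/8 − (57/8)² = 279/64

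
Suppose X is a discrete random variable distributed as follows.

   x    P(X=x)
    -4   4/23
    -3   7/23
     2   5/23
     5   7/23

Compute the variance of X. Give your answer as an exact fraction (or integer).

7342/529

E[X] = (4/23)·(-4) + (7/23)·(-3) + (5/23)·2 + (7/23)·5 = 8/23
E[X²] = (4/23)·16 + (7/23)·9 + (5/23)·4 + (7/23)·25 = 14
Var(X) = 14 − (8/23)² = 7342/529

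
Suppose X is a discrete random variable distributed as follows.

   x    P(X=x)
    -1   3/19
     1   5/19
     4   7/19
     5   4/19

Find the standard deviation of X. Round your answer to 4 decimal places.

2.1573

E[X] = 50/19, E[X²] = 220/19
Var(X) = E[X²] − (E[X])² = 220/19 − 2500/361 = 1680/361
SD(X) = √(1680/361) ≈ 2.1573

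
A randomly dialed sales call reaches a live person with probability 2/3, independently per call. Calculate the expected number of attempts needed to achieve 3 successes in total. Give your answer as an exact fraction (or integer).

9/2

By linearity (sum of 3 independent geometric waits), E[trials] = 3/p = 3/(2/3) = 9/2.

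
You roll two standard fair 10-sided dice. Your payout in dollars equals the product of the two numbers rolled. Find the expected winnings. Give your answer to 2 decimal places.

Distribution of the product of the two numbers rolled: 1 w.p. 1/100, 2 w.p. 1/50, 3 w.p. 1/50, 4 w.p. 3/100, 5 w.p. 1/50, 6 w.p. 1/25, …
E[payout] = (1/100)·1 + (1/50)·2 + (1/50)·3 + (3/100)·4 + (1/50)·5 + (1/25)·6 + (1/50)·7 + (1/25)·8 + (3/100)·9 + (1/25)·10 + (1/25)·12 + (1/50)·14 + (1/50)·15 + (3/100)·16 + (1/25)·18 + (1/25)·20 + (1/50)·21 + (1/25)·24 + (1/100)·25 + (1/50)·27 + (1/50)·28 + (1/25)·30 + (1/50)·32 + (1/50)·35 + (3/100)·36 + (1/25)·40 + (1/50)·42 + (1/50)·45 + (1/50)·48 + (1/100)·49 + (1/50)·50 + (1/50)·54 + (1/50)·56 + (1/50)·60 + (1/50)·63 + (1/100)·64 + (1/50)·70 + (1/50)·72 + (1/50)·80 + (1/100)·81 + (1/50)·90 + (1/100)·100 = 121/4
≈ $30.25

$30.25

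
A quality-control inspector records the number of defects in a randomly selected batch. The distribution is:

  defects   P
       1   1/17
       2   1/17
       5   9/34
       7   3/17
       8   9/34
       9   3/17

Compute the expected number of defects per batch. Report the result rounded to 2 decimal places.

E[X] = (1/17)·1 + (1/17)·2 + (9/34)·5 + (3/17)·7 + (9/34)·8 + (3/17)·9
     = 219/34 ≈ 6.44

6.44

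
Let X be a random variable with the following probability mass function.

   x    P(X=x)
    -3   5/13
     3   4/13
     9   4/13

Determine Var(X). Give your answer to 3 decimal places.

E[X] = (5/13)·(-3) + (4/13)·3 + (4/13)·9 = 33/13
E[X²] = (5/13)·9 + (4/13)·9 + (4/13)·81 = 405/13
Var(X) = 405/13 − (33/13)² = 4176/169 ≈ 24.710

24.710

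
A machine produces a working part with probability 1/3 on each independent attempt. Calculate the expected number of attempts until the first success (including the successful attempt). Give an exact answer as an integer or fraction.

For a geometric distribution, E[trials] = 1/p = 1/(1/3) = 3.

3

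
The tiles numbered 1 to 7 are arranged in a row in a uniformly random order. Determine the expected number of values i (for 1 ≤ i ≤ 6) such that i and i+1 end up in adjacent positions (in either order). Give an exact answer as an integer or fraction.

12/7

For each i ∈ {1,…,6}, let Xᵢ = 1 if i and i+1 are adjacent. P(Xᵢ=1) = 2·(7−1)!/7! = 2/7.
By linearity, E[ΣXᵢ] = (6)·(2/7) = 12/7.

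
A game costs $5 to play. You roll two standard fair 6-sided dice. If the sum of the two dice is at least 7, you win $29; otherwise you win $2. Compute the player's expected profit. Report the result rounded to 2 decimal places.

$12.75

E[payout] = (5/12)·2 + (7/12)·29 = 71/4
Expected profit = 71/4 − 5 = 51/4 ≈ $12.75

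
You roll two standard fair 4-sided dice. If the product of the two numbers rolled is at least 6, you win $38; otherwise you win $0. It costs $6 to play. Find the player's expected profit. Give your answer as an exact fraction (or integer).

E[payout] = (1/2)·0 + (1/2)·38 = 19
Expected profit = 19 − 6 = 13

$13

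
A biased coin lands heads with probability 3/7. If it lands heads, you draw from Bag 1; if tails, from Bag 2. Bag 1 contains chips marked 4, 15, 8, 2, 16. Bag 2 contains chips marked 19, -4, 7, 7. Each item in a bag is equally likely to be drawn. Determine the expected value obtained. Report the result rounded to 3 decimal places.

8.000

E[X | Bag 1] = (4 + 15 + 8 + 2 + 16)/5 = 9
E[X | Bag 2] = (19 − 4 + 7 + 7)/4 = 29/4
E[X] = (3/7)·9 + (4/7)·29/4 = 8 ≈ 8.000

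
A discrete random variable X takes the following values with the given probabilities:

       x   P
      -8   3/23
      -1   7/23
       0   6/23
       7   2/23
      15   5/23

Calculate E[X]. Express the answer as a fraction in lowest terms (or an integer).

E[X] = (3/23)·(-8) + (7/23)·(-1) + (6/23)·0 + (2/23)·7 + (5/23)·15
     = 58/23

58/23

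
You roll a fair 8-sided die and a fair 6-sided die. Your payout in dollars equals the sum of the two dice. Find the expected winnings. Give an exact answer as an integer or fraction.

Distribution of the sum of the two dice: 2 w.p. 1/48, 3 w.p. 1/24, 4 w.p. 1/16, 5 w.p. 1/12, 6 w.p. 5/48, 7 w.p. 1/8, …
E[payout] = (1/48)·2 + (1/24)·3 + (1/16)·4 + (1/12)·5 + (5/48)·6 + (1/8)·7 + (1/8)·8 + (1/8)·9 + (5/48)·10 + (1/12)·11 + (1/16)·12 + (1/24)·13 + (1/48)·14 = 8

$8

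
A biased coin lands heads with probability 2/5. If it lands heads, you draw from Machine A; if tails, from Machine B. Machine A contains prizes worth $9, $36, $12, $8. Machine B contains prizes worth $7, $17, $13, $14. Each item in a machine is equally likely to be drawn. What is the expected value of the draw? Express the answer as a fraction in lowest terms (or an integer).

283/20 dollars

E[X | Machine A] = (9 + 36 + 12 + 8)/4 = 65/4
E[X | Machine B] = (7 + 17 + 13 + 14)/4 = 51/4
E[X] = (2/5)·65/4 + (3/5)·51/4 = 283/20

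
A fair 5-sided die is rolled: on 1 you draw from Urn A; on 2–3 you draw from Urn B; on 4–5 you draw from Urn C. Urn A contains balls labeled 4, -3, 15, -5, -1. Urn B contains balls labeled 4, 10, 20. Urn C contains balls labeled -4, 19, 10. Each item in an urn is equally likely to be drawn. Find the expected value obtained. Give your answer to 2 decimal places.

E[X | Urn A] = (4 − 3 + 15 − 5 − 1)/5 = 2
E[X | Urn B] = (4 + 10 + 20)/3 = 34/3
E[X | Urn C] = (-4 + 19 + 10)/3 = 25/3
E[X] = (1/5)·2 + (2/5)·34/3 + (2/5)·25/3 = 124/15 ≈ 8.27

8.27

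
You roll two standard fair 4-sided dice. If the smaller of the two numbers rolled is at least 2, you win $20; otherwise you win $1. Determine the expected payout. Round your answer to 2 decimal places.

E[payout] = (7/16)·1 + (9/16)·20 = 187/16
≈ $11.69

$11.69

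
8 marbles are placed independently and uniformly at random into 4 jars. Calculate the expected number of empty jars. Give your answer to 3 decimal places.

Let Xⱼ=1 if jar j is empty. P(Xⱼ=1) = ((4-1)/4)^8 = 6561/65536.
By linearity, E[#empty] = 4·6561/65536 = 6561/16384.
≈ 0.400

0.400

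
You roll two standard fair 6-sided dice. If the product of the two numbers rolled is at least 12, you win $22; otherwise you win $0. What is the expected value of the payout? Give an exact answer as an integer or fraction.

187/18 dollars

E[payout] = (19/36)·0 + (17/36)·22 = 187/18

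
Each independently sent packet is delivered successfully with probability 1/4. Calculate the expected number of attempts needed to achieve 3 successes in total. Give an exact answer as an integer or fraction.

12

By linearity (sum of 3 independent geometric waits), E[trials] = 3/p = 3/(1/4) = 12.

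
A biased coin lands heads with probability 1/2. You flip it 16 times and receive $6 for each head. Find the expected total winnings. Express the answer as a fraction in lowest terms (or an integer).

E[#heads] = 16·1/2 = 8 (linearity over flips).
E[winnings] = 6·8 = 48.

$48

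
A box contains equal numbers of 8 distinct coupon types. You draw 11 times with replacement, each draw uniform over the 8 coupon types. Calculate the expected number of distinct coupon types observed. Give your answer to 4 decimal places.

6.1585

Let Xⱼ=1 if type j appears at least once. P(Xⱼ=1) = 1 − ((8−1)/8)^11 = 6612607849/8589934592.
E[#distinct] = 8·6612607849/8589934592 = 6612607849/1073741824.
≈ 6.1585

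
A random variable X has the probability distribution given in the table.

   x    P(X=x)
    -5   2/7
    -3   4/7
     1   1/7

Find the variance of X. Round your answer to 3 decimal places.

3.429

E[X] = (2/7)·(-5) + (4/7)·(-3) + (1/7)·1 = -3
E[X²] = (2/7)·25 + (4/7)·9 + (1/7)·1 = 87/7
Var(X) = 87/7 − (-3)² = 24/7 ≈ 3.429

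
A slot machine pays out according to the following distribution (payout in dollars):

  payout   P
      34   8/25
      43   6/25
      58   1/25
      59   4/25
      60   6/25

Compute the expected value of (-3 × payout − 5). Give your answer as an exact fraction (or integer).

-3677/25

E[-3x-5] = (8/25)·(-107) + (6/25)·(-134) + (1/25)·(-179) + (4/25)·(-182) + (6/25)·(-185)
     = -3677/25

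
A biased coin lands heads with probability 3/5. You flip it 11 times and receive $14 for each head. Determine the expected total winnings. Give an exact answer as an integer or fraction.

462/5 dollars

E[#heads] = 11·3/5 = 33/5 (linearity over flips).
E[winnings] = 14·33/5 = 462/5.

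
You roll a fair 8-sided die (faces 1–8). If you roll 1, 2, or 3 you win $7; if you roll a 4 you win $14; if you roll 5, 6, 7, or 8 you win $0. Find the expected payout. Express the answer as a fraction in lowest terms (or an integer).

35/8 dollars

E[payout] = (1/2)·0 + (3/8)·7 + (1/8)·14 = 35/8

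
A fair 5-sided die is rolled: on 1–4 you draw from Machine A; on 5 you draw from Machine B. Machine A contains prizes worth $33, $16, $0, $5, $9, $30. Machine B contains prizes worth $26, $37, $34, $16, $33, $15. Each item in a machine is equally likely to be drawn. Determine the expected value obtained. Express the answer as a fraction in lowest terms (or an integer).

E[X | Machine A] = (33 + 16 + 0 + 5 + 9 + 30)/6 = 31/2
E[X | Machine B] = (26 + 37 + 34 + 16 + 33 + 15)/6 = 161/6
E[X] = (4/5)·31/2 + (1/5)·161/6 = 533/30

533/30 dollars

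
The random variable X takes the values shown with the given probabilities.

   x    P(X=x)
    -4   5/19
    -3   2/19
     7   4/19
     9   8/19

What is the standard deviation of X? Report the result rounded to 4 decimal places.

5.8660

E[X] = 74/19, E[X²] = 942/19
Var(X) = E[X²] − (E[X])² = 942/19 − 5476/361 = 12422/361
SD(X) = √(12422/361) ≈ 5.8660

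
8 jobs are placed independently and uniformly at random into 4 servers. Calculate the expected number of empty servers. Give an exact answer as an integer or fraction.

6561/16384

Let Xⱼ=1 if server j is empty. P(Xⱼ=1) = ((4-1)/4)^8 = 6561/65536.
By linearity, E[#empty] = 4·6561/65536 = 6561/16384.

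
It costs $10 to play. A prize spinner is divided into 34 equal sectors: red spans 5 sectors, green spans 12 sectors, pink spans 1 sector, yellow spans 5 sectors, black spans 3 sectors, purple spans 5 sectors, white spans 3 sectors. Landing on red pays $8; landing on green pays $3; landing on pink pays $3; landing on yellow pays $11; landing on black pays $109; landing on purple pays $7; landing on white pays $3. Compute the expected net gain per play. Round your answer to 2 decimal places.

$4.85

E[payout] = (5/34)·8 + (12/34)·3 + (1/34)·3 + (5/34)·11 + (3/34)·109 + (5/34)·7 + (3/34)·3 = 505/34
Expected profit = 505/34 − 10 = 165/34 ≈ $4.85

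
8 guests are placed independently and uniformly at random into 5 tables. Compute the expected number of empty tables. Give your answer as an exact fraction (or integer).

Let Xⱼ=1 if table j is empty. P(Xⱼ=1) = ((5-1)/5)^8 = 65536/390625.
By linearity, E[#empty] = 5·65536/390625 = 65536/78125.

65536/78125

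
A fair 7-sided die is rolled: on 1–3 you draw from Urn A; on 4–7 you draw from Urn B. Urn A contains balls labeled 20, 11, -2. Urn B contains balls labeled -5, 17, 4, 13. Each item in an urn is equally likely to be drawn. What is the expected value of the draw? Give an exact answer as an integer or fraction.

E[X | Urn A] = (20 + 11 − 2)/3 = 29/3
E[X | Urn B] = (-5 + 17 + 4 + 13)/4 = 29/4
E[X] = (3/7)·29/3 + (4/7)·29/4 = 58/7

58/7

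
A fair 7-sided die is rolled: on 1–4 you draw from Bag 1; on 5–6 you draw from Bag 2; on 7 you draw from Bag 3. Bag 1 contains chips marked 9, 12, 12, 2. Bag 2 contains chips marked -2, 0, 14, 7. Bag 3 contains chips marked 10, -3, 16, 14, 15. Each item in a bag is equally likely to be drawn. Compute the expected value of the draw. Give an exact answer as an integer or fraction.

549/70

E[X | Bag 1] = (9 + 12 + 12 + 2)/4 = 35/4
E[X | Bag 2] = (-2 + 0 + 14 + 7)/4 = 19/4
E[X | Bag 3] = (10 − 3 + 16 + 14 + 15)/5 = 52/5
E[X] = (4/7)·35/4 + (2/7)·19/4 + (1/7)·52/5 = 549/70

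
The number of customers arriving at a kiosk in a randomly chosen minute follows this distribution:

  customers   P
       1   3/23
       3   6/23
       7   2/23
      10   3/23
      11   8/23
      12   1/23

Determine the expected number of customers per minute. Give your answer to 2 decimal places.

7.17

E[X] = (3/23)·1 + (6/23)·3 + (2/23)·7 + (3/23)·10 + (8/23)·11 + (1/23)·12
     = 165/23 ≈ 7.17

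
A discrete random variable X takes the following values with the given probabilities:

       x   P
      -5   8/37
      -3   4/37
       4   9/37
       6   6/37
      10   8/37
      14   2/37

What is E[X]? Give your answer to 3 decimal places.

E[X] = (8/37)·(-5) + (4/37)·(-3) + (9/37)·4 + (6/37)·6 + (8/37)·10 + (2/37)·14
     = 128/37 ≈ 3.459

3.459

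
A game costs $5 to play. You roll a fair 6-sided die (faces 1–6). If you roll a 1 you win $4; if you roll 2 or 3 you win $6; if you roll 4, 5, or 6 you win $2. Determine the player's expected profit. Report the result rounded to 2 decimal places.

E[payout] = (1/2)·2 + (1/6)·4 + (1/3)·6 = 11/3
Expected profit = 11/3 − 5 = -4/3 ≈ -$1.33

-$1.33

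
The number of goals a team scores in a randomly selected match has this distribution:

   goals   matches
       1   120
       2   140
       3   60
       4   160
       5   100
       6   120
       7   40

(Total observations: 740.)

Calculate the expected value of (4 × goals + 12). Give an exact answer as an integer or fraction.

988/37

Total = 740, so P(goals=1) = 120/740, etc.
E[4x+12] = (6/37)·16 + (7/37)·20 + (3/37)·24 + (8/37)·28 + (5/37)·32 + (6/37)·36 + (2/37)·40
     = 988/37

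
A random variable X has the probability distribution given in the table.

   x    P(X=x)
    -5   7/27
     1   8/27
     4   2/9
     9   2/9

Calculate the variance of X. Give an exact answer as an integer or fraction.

2006/81

E[X] = (7/27)·(-5) + (8/27)·1 + (2/9)·4 + (2/9)·9 = 17/9
E[X²] = (7/27)·25 + (8/27)·1 + (2/9)·16 + (2/9)·81 = 85/3
Var(X) = 85/3 − (17/9)² = 2006/81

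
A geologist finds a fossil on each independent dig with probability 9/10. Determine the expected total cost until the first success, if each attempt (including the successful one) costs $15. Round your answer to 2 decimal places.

E[#attempts] = 1/p = 10/9; E[cost] = 15·10/9 = 50/3.
≈ 16.67

$16.67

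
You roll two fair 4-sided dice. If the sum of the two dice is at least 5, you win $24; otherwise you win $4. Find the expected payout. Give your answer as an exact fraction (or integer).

33/2 dollars

E[payout] = (3/8)·4 + (5/8)·24 = 33/2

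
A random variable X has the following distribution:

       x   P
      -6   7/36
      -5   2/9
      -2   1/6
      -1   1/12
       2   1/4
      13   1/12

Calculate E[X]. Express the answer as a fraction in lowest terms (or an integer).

E[X] = (7/36)·(-6) + (2/9)·(-5) + (1/6)·(-2) + (1/12)·(-1) + (1/4)·2 + (1/12)·13
     = -10/9

-10/9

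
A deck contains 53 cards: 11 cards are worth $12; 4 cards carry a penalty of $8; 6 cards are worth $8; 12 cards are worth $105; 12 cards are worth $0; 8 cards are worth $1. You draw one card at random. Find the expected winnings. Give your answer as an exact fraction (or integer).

E[payout] = (11/53)·12 + (4/53)·(-8) + (6/53)·8 + (12/53)·105 + (12/53)·0 + (8/53)·1 = 1416/53

1416/53 dollars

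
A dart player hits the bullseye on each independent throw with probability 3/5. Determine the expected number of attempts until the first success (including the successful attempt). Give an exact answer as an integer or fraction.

5/3

For a geometric distribution, E[trials] = 1/p = 1/(3/5) = 5/3.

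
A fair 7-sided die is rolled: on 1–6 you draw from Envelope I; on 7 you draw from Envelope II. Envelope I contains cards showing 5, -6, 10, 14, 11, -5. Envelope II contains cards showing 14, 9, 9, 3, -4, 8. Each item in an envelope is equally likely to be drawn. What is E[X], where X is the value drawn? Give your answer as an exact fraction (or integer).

71/14

E[X | Envelope I] = (5 − 6 + 10 + 14 + 11 − 5)/6 = 29/6
E[X | Envelope II] = (14 + 9 + 9 + 3 − 4 + 8)/6 = 13/2
E[X] = (6/7)·29/6 + (1/7)·13/2 = 71/14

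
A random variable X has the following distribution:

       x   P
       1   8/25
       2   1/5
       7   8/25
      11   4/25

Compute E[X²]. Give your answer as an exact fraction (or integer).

904/25

E[X²] = (8/25)·1 + (1/5)·4 + (8/25)·49 + (4/25)·121
     = 904/25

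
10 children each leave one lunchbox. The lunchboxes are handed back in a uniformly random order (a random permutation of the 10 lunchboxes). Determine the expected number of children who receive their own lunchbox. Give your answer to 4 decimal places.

Let Xᵢ = 1 if person i gets their own lunchbox. For each i, P(Xᵢ=1) = 1/10.
By linearity of expectation, E[X₁+…+X_10] = 10·(1/10) = 1.
≈ 1.0000

1.0000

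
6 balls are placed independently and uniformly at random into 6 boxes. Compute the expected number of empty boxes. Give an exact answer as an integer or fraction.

Let Xⱼ=1 if box j is empty. P(Xⱼ=1) = ((6-1)/6)^6 = 15625/46656.
By linearity, E[#empty] = 6·15625/46656 = 15625/7776.

15625/7776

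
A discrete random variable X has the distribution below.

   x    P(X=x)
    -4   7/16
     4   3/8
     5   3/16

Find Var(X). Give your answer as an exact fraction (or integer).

4407/256

E[X] = (7/16)·(-4) + (3/8)·4 + (3/16)·5 = 11/16
E[X²] = (7/16)·16 + (3/8)·16 + (3/16)·25 = 283/16
Var(X) = 283/16 − (11/16)² = 4407/256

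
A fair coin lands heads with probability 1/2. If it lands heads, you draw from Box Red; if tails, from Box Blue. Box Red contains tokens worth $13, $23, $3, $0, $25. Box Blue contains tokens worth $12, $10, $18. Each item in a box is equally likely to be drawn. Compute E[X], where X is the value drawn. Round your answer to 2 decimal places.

$13.07

E[X | Box Red] = (13 + 23 + 3 + 0 + 25)/5 = 64/5
E[X | Box Blue] = (12 + 10 + 18)/3 = 40/3
E[X] = (1/2)·64/5 + (1/2)·40/3 = 196/15 ≈ 13.07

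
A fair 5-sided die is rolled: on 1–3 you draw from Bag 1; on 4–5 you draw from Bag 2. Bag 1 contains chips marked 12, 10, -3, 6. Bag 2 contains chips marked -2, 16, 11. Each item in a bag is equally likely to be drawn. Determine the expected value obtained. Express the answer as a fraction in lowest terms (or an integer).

85/12

E[X | Bag 1] = (12 + 10 − 3 + 6)/4 = 25/4
E[X | Bag 2] = (-2 + 16 + 11)/3 = 25/3
E[X] = (3/5)·25/4 + (2/5)·25/3 = 85/12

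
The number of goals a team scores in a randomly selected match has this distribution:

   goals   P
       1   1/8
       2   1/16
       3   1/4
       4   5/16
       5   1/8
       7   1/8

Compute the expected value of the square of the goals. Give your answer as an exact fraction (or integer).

E[X²] = (1/8)·1 + (1/16)·4 + (1/4)·9 + (5/16)·16 + (1/8)·25 + (1/8)·49
     = 135/8

135/8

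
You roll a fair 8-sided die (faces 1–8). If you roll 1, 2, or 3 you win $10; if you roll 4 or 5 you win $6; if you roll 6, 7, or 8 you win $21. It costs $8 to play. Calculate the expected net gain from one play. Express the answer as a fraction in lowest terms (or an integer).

E[payout] = (1/4)·6 + (3/8)·10 + (3/8)·21 = 105/8
Expected profit = 105/8 − 8 = 41/8

41/8 dollars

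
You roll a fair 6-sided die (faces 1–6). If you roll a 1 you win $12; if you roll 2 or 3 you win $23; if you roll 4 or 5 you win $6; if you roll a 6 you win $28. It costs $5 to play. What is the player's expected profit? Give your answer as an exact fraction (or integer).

E[payout] = (1/3)·6 + (1/6)·12 + (1/3)·23 + (1/6)·28 = 49/3
Expected profit = 49/3 − 5 = 34/3

34/3 dollars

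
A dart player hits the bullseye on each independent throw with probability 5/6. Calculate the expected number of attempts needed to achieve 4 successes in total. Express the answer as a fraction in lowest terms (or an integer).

24/5

By linearity (sum of 4 independent geometric waits), E[trials] = 4/p = 4/(5/6) = 24/5.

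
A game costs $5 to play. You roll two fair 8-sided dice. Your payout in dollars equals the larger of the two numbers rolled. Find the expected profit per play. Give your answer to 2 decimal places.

$0.81

Distribution of the larger of the two numbers rolled: 1 w.p. 1/64, 2 w.p. 3/64, 3 w.p. 5/64, 4 w.p. 7/64, 5 w.p. 9/64, 6 w.p. 11/64, …
E[payout] = (1/64)·1 + (3/64)·2 + (5/64)·3 + (7/64)·4 + (9/64)·5 + (11/64)·6 + (13/64)·7 + (15/64)·8 = 93/16
Expected profit = 93/16 − 5 = 13/16 ≈ $0.81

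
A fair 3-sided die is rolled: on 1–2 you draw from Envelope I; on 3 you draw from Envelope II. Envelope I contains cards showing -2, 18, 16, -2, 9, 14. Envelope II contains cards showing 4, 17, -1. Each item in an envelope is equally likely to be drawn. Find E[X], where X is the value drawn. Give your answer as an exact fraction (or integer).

73/9

E[X | Envelope I] = (-2 + 18 + 16 − 2 + 9 + 14)/6 = 53/6
E[X | Envelope II] = (4 + 17 − 1)/3 = 20/3
E[X] = (2/3)·53/6 + (1/3)·20/3 = 73/9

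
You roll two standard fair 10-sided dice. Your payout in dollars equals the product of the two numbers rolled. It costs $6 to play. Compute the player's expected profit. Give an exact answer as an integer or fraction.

97/4 dollars

Distribution of the product of the two numbers rolled: 1 w.p. 1/100, 2 w.p. 1/50, 3 w.p. 1/50, 4 w.p. 3/100, 5 w.p. 1/50, 6 w.p. 1/25, …
E[payout] = (1/100)·1 + (1/50)·2 + (1/50)·3 + (3/100)·4 + (1/50)·5 + (1/25)·6 + (1/50)·7 + (1/25)·8 + (3/100)·9 + (1/25)·10 + (1/25)·12 + (1/50)·14 + (1/50)·15 + (3/100)·16 + (1/25)·18 + (1/25)·20 + (1/50)·21 + (1/25)·24 + (1/100)·25 + (1/50)·27 + (1/50)·28 + (1/25)·30 + (1/50)·32 + (1/50)·35 + (3/100)·36 + (1/25)·40 + (1/50)·42 + (1/50)·45 + (1/50)·48 + (1/100)·49 + (1/50)·50 + (1/50)·54 + (1/50)·56 + (1/50)·60 + (1/50)·63 + (1/100)·64 + (1/50)·70 + (1/50)·72 + (1/50)·80 + (1/100)·81 + (1/50)·90 + (1/100)·100 = 121/4
Expected profit = 121/4 − 6 = 97/4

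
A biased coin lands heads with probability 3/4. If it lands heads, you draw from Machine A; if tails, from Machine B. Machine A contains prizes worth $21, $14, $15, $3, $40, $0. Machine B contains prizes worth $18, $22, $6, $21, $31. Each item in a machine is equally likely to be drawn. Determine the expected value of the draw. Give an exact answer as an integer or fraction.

661/40 dollars

E[X | Machine A] = (21 + 14 + 15 + 3 + 40 + 0)/6 = 31/2
E[X | Machine B] = (18 + 22 + 6 + 21 + 31)/5 = 98/5
E[X] = (3/4)·31/2 + (1/4)·98/5 = 661/40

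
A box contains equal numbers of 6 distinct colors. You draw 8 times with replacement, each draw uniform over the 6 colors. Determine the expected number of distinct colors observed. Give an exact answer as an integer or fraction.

1288991/279936

Let Xⱼ=1 if type j appears at least once. P(Xⱼ=1) = 1 − ((6−1)/6)^8 = 1288991/1679616.
E[#distinct] = 6·1288991/1679616 = 1288991/279936.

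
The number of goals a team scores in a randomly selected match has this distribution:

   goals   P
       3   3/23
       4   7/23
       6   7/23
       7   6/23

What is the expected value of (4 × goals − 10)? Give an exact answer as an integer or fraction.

E[4x-10] = (3/23)·2 + (7/23)·6 + (7/23)·14 + (6/23)·18
     = 254/23

254/23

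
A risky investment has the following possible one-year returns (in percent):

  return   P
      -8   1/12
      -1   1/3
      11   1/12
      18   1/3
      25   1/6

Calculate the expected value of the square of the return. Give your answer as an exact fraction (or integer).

E[X²] = (1/12)·64 + (1/3)·1 + (1/12)·121 + (1/3)·324 + (1/6)·625
     = 2735/12

2735/12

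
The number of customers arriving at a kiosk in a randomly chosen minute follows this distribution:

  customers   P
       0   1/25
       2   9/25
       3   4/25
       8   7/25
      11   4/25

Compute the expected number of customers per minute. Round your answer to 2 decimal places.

5.20

E[X] = (1/25)·0 + (9/25)·2 + (4/25)·3 + (7/25)·8 + (4/25)·11
     = 26/5 ≈ 5.20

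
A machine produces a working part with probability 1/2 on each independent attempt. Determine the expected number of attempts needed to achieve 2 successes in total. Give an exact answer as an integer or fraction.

By linearity (sum of 2 independent geometric waits), E[trials] = 2/p = 2/(1/2) = 4.

4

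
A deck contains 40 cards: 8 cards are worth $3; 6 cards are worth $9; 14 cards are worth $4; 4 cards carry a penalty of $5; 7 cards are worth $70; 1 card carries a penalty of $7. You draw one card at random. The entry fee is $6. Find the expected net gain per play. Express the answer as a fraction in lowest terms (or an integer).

357/40 dollars

E[payout] = (8/40)·3 + (6/40)·9 + (14/40)·4 + (4/40)·(-5) + (7/40)·70 + (1/40)·(-7) = 597/40
Expected profit = 597/40 − 6 = 357/40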